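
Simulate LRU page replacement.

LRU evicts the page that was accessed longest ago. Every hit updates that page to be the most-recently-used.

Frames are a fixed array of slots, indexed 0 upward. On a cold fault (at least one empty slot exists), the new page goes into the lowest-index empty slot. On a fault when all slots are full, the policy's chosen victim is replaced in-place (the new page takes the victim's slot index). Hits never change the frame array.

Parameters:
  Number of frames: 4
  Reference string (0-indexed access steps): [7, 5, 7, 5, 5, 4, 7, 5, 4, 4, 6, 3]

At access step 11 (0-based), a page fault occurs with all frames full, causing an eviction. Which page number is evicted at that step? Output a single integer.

Answer: 7

Derivation:
Step 0: ref 7 -> FAULT, frames=[7,-,-,-]
Step 1: ref 5 -> FAULT, frames=[7,5,-,-]
Step 2: ref 7 -> HIT, frames=[7,5,-,-]
Step 3: ref 5 -> HIT, frames=[7,5,-,-]
Step 4: ref 5 -> HIT, frames=[7,5,-,-]
Step 5: ref 4 -> FAULT, frames=[7,5,4,-]
Step 6: ref 7 -> HIT, frames=[7,5,4,-]
Step 7: ref 5 -> HIT, frames=[7,5,4,-]
Step 8: ref 4 -> HIT, frames=[7,5,4,-]
Step 9: ref 4 -> HIT, frames=[7,5,4,-]
Step 10: ref 6 -> FAULT, frames=[7,5,4,6]
Step 11: ref 3 -> FAULT, evict 7, frames=[3,5,4,6]
At step 11: evicted page 7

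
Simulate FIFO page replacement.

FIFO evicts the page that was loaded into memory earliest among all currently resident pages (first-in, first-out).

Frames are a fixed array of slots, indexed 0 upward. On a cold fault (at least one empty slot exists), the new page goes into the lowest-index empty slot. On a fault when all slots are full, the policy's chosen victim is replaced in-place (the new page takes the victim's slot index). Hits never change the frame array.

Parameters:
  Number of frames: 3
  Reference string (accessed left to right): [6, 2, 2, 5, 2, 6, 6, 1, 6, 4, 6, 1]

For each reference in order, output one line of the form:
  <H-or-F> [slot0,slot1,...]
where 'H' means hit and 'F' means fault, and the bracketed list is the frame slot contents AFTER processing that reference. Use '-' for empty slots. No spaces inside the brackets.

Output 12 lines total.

F [6,-,-]
F [6,2,-]
H [6,2,-]
F [6,2,5]
H [6,2,5]
H [6,2,5]
H [6,2,5]
F [1,2,5]
F [1,6,5]
F [1,6,4]
H [1,6,4]
H [1,6,4]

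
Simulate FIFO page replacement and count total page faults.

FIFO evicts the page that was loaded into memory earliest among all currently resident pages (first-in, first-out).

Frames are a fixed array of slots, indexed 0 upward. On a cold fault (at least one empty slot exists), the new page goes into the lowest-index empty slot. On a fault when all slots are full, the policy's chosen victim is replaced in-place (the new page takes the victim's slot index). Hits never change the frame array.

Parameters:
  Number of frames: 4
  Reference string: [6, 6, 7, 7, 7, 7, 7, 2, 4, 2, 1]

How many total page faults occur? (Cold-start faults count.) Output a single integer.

Step 0: ref 6 → FAULT, frames=[6,-,-,-]
Step 1: ref 6 → HIT, frames=[6,-,-,-]
Step 2: ref 7 → FAULT, frames=[6,7,-,-]
Step 3: ref 7 → HIT, frames=[6,7,-,-]
Step 4: ref 7 → HIT, frames=[6,7,-,-]
Step 5: ref 7 → HIT, frames=[6,7,-,-]
Step 6: ref 7 → HIT, frames=[6,7,-,-]
Step 7: ref 2 → FAULT, frames=[6,7,2,-]
Step 8: ref 4 → FAULT, frames=[6,7,2,4]
Step 9: ref 2 → HIT, frames=[6,7,2,4]
Step 10: ref 1 → FAULT (evict 6), frames=[1,7,2,4]
Total faults: 5

Answer: 5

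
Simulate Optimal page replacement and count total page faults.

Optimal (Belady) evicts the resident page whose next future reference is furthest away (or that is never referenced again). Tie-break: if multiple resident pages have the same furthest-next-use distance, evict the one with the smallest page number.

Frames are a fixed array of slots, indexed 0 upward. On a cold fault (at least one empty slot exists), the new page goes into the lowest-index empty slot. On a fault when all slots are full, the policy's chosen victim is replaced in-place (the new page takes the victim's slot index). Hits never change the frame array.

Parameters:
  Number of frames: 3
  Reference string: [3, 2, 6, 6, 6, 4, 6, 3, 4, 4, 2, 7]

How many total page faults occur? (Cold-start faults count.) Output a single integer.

Step 0: ref 3 → FAULT, frames=[3,-,-]
Step 1: ref 2 → FAULT, frames=[3,2,-]
Step 2: ref 6 → FAULT, frames=[3,2,6]
Step 3: ref 6 → HIT, frames=[3,2,6]
Step 4: ref 6 → HIT, frames=[3,2,6]
Step 5: ref 4 → FAULT (evict 2), frames=[3,4,6]
Step 6: ref 6 → HIT, frames=[3,4,6]
Step 7: ref 3 → HIT, frames=[3,4,6]
Step 8: ref 4 → HIT, frames=[3,4,6]
Step 9: ref 4 → HIT, frames=[3,4,6]
Step 10: ref 2 → FAULT (evict 3), frames=[2,4,6]
Step 11: ref 7 → FAULT (evict 2), frames=[7,4,6]
Total faults: 6

Answer: 6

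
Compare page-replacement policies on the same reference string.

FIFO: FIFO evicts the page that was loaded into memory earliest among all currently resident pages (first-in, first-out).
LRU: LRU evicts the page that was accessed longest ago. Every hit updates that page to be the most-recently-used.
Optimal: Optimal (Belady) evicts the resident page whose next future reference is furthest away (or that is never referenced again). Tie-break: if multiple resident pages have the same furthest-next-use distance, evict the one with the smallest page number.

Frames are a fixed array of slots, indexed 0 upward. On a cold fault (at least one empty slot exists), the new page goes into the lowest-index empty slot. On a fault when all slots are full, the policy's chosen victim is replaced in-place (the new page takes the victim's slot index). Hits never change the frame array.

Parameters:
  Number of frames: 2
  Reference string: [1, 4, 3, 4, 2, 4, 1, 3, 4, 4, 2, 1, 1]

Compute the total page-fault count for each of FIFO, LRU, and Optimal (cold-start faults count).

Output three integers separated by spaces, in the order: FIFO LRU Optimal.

Answer: 10 9 8

Derivation:
--- FIFO ---
  step 0: ref 1 -> FAULT, frames=[1,-] (faults so far: 1)
  step 1: ref 4 -> FAULT, frames=[1,4] (faults so far: 2)
  step 2: ref 3 -> FAULT, evict 1, frames=[3,4] (faults so far: 3)
  step 3: ref 4 -> HIT, frames=[3,4] (faults so far: 3)
  step 4: ref 2 -> FAULT, evict 4, frames=[3,2] (faults so far: 4)
  step 5: ref 4 -> FAULT, evict 3, frames=[4,2] (faults so far: 5)
  step 6: ref 1 -> FAULT, evict 2, frames=[4,1] (faults so far: 6)
  step 7: ref 3 -> FAULT, evict 4, frames=[3,1] (faults so far: 7)
  step 8: ref 4 -> FAULT, evict 1, frames=[3,4] (faults so far: 8)
  step 9: ref 4 -> HIT, frames=[3,4] (faults so far: 8)
  step 10: ref 2 -> FAULT, evict 3, frames=[2,4] (faults so far: 9)
  step 11: ref 1 -> FAULT, evict 4, frames=[2,1] (faults so far: 10)
  step 12: ref 1 -> HIT, frames=[2,1] (faults so far: 10)
  FIFO total faults: 10
--- LRU ---
  step 0: ref 1 -> FAULT, frames=[1,-] (faults so far: 1)
  step 1: ref 4 -> FAULT, frames=[1,4] (faults so far: 2)
  step 2: ref 3 -> FAULT, evict 1, frames=[3,4] (faults so far: 3)
  step 3: ref 4 -> HIT, frames=[3,4] (faults so far: 3)
  step 4: ref 2 -> FAULT, evict 3, frames=[2,4] (faults so far: 4)
  step 5: ref 4 -> HIT, frames=[2,4] (faults so far: 4)
  step 6: ref 1 -> FAULT, evict 2, frames=[1,4] (faults so far: 5)
  step 7: ref 3 -> FAULT, evict 4, frames=[1,3] (faults so far: 6)
  step 8: ref 4 -> FAULT, evict 1, frames=[4,3] (faults so far: 7)
  step 9: ref 4 -> HIT, frames=[4,3] (faults so far: 7)
  step 10: ref 2 -> FAULT, evict 3, frames=[4,2] (faults so far: 8)
  step 11: ref 1 -> FAULT, evict 4, frames=[1,2] (faults so far: 9)
  step 12: ref 1 -> HIT, frames=[1,2] (faults so far: 9)
  LRU total faults: 9
--- Optimal ---
  step 0: ref 1 -> FAULT, frames=[1,-] (faults so far: 1)
  step 1: ref 4 -> FAULT, frames=[1,4] (faults so far: 2)
  step 2: ref 3 -> FAULT, evict 1, frames=[3,4] (faults so far: 3)
  step 3: ref 4 -> HIT, frames=[3,4] (faults so far: 3)
  step 4: ref 2 -> FAULT, evict 3, frames=[2,4] (faults so far: 4)
  step 5: ref 4 -> HIT, frames=[2,4] (faults so far: 4)
  step 6: ref 1 -> FAULT, evict 2, frames=[1,4] (faults so far: 5)
  step 7: ref 3 -> FAULT, evict 1, frames=[3,4] (faults so far: 6)
  step 8: ref 4 -> HIT, frames=[3,4] (faults so far: 6)
  step 9: ref 4 -> HIT, frames=[3,4] (faults so far: 6)
  step 10: ref 2 -> FAULT, evict 3, frames=[2,4] (faults so far: 7)
  step 11: ref 1 -> FAULT, evict 2, frames=[1,4] (faults so far: 8)
  step 12: ref 1 -> HIT, frames=[1,4] (faults so far: 8)
  Optimal total faults: 8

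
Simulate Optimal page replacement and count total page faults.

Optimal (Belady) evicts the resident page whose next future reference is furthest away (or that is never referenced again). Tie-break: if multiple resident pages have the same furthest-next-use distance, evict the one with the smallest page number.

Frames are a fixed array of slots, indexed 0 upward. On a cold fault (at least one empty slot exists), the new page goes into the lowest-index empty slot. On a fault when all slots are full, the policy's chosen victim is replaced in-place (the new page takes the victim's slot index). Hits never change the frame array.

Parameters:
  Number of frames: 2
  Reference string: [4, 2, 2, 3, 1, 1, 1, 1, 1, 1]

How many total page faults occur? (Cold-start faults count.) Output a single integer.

Answer: 4

Derivation:
Step 0: ref 4 → FAULT, frames=[4,-]
Step 1: ref 2 → FAULT, frames=[4,2]
Step 2: ref 2 → HIT, frames=[4,2]
Step 3: ref 3 → FAULT (evict 2), frames=[4,3]
Step 4: ref 1 → FAULT (evict 3), frames=[4,1]
Step 5: ref 1 → HIT, frames=[4,1]
Step 6: ref 1 → HIT, frames=[4,1]
Step 7: ref 1 → HIT, frames=[4,1]
Step 8: ref 1 → HIT, frames=[4,1]
Step 9: ref 1 → HIT, frames=[4,1]
Total faults: 4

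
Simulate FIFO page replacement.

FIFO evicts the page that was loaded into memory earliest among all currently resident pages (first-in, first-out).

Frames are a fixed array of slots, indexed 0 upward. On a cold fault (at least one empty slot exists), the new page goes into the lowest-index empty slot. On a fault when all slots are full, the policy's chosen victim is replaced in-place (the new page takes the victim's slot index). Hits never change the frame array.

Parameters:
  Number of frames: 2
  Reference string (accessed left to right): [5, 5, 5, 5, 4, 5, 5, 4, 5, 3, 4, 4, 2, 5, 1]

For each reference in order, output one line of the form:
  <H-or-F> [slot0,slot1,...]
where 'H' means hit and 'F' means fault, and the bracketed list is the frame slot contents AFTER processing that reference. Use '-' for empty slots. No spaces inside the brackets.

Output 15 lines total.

F [5,-]
H [5,-]
H [5,-]
H [5,-]
F [5,4]
H [5,4]
H [5,4]
H [5,4]
H [5,4]
F [3,4]
H [3,4]
H [3,4]
F [3,2]
F [5,2]
F [5,1]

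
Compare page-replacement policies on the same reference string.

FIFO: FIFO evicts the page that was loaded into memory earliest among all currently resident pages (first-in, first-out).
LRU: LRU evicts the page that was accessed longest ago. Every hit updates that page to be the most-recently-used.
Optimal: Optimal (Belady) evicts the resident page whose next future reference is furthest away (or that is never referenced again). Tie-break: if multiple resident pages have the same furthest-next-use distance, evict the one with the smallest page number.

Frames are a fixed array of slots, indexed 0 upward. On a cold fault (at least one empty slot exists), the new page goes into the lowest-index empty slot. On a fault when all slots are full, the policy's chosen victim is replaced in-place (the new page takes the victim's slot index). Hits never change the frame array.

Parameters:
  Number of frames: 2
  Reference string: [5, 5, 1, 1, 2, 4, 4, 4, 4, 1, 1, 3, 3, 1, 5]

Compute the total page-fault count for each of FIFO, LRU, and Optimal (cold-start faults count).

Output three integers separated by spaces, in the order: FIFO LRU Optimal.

Answer: 7 7 6

Derivation:
--- FIFO ---
  step 0: ref 5 -> FAULT, frames=[5,-] (faults so far: 1)
  step 1: ref 5 -> HIT, frames=[5,-] (faults so far: 1)
  step 2: ref 1 -> FAULT, frames=[5,1] (faults so far: 2)
  step 3: ref 1 -> HIT, frames=[5,1] (faults so far: 2)
  step 4: ref 2 -> FAULT, evict 5, frames=[2,1] (faults so far: 3)
  step 5: ref 4 -> FAULT, evict 1, frames=[2,4] (faults so far: 4)
  step 6: ref 4 -> HIT, frames=[2,4] (faults so far: 4)
  step 7: ref 4 -> HIT, frames=[2,4] (faults so far: 4)
  step 8: ref 4 -> HIT, frames=[2,4] (faults so far: 4)
  step 9: ref 1 -> FAULT, evict 2, frames=[1,4] (faults so far: 5)
  step 10: ref 1 -> HIT, frames=[1,4] (faults so far: 5)
  step 11: ref 3 -> FAULT, evict 4, frames=[1,3] (faults so far: 6)
  step 12: ref 3 -> HIT, frames=[1,3] (faults so far: 6)
  step 13: ref 1 -> HIT, frames=[1,3] (faults so far: 6)
  step 14: ref 5 -> FAULT, evict 1, frames=[5,3] (faults so far: 7)
  FIFO total faults: 7
--- LRU ---
  step 0: ref 5 -> FAULT, frames=[5,-] (faults so far: 1)
  step 1: ref 5 -> HIT, frames=[5,-] (faults so far: 1)
  step 2: ref 1 -> FAULT, frames=[5,1] (faults so far: 2)
  step 3: ref 1 -> HIT, frames=[5,1] (faults so far: 2)
  step 4: ref 2 -> FAULT, evict 5, frames=[2,1] (faults so far: 3)
  step 5: ref 4 -> FAULT, evict 1, frames=[2,4] (faults so far: 4)
  step 6: ref 4 -> HIT, frames=[2,4] (faults so far: 4)
  step 7: ref 4 -> HIT, frames=[2,4] (faults so far: 4)
  step 8: ref 4 -> HIT, frames=[2,4] (faults so far: 4)
  step 9: ref 1 -> FAULT, evict 2, frames=[1,4] (faults so far: 5)
  step 10: ref 1 -> HIT, frames=[1,4] (faults so far: 5)
  step 11: ref 3 -> FAULT, evict 4, frames=[1,3] (faults so far: 6)
  step 12: ref 3 -> HIT, frames=[1,3] (faults so far: 6)
  step 13: ref 1 -> HIT, frames=[1,3] (faults so far: 6)
  step 14: ref 5 -> FAULT, evict 3, frames=[1,5] (faults so far: 7)
  LRU total faults: 7
--- Optimal ---
  step 0: ref 5 -> FAULT, frames=[5,-] (faults so far: 1)
  step 1: ref 5 -> HIT, frames=[5,-] (faults so far: 1)
  step 2: ref 1 -> FAULT, frames=[5,1] (faults so far: 2)
  step 3: ref 1 -> HIT, frames=[5,1] (faults so far: 2)
  step 4: ref 2 -> FAULT, evict 5, frames=[2,1] (faults so far: 3)
  step 5: ref 4 -> FAULT, evict 2, frames=[4,1] (faults so far: 4)
  step 6: ref 4 -> HIT, frames=[4,1] (faults so far: 4)
  step 7: ref 4 -> HIT, frames=[4,1] (faults so far: 4)
  step 8: ref 4 -> HIT, frames=[4,1] (faults so far: 4)
  step 9: ref 1 -> HIT, frames=[4,1] (faults so far: 4)
  step 10: ref 1 -> HIT, frames=[4,1] (faults so far: 4)
  step 11: ref 3 -> FAULT, evict 4, frames=[3,1] (faults so far: 5)
  step 12: ref 3 -> HIT, frames=[3,1] (faults so far: 5)
  step 13: ref 1 -> HIT, frames=[3,1] (faults so far: 5)
  step 14: ref 5 -> FAULT, evict 1, frames=[3,5] (faults so far: 6)
  Optimal total faults: 6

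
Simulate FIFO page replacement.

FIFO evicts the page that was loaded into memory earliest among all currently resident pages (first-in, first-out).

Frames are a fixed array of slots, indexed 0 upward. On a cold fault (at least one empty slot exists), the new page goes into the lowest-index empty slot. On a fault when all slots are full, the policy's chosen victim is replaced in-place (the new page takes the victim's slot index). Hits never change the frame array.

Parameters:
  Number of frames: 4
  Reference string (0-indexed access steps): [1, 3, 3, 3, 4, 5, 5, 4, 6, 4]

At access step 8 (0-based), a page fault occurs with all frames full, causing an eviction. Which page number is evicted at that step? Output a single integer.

Step 0: ref 1 -> FAULT, frames=[1,-,-,-]
Step 1: ref 3 -> FAULT, frames=[1,3,-,-]
Step 2: ref 3 -> HIT, frames=[1,3,-,-]
Step 3: ref 3 -> HIT, frames=[1,3,-,-]
Step 4: ref 4 -> FAULT, frames=[1,3,4,-]
Step 5: ref 5 -> FAULT, frames=[1,3,4,5]
Step 6: ref 5 -> HIT, frames=[1,3,4,5]
Step 7: ref 4 -> HIT, frames=[1,3,4,5]
Step 8: ref 6 -> FAULT, evict 1, frames=[6,3,4,5]
At step 8: evicted page 1

Answer: 1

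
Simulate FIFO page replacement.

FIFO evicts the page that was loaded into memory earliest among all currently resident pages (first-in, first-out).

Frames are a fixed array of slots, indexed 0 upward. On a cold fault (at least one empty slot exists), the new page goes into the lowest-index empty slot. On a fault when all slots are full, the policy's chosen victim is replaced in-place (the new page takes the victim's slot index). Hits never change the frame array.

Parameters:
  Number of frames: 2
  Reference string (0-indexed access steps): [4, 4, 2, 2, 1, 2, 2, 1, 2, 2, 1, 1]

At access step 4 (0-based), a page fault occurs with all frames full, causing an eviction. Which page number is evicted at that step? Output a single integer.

Answer: 4

Derivation:
Step 0: ref 4 -> FAULT, frames=[4,-]
Step 1: ref 4 -> HIT, frames=[4,-]
Step 2: ref 2 -> FAULT, frames=[4,2]
Step 3: ref 2 -> HIT, frames=[4,2]
Step 4: ref 1 -> FAULT, evict 4, frames=[1,2]
At step 4: evicted page 4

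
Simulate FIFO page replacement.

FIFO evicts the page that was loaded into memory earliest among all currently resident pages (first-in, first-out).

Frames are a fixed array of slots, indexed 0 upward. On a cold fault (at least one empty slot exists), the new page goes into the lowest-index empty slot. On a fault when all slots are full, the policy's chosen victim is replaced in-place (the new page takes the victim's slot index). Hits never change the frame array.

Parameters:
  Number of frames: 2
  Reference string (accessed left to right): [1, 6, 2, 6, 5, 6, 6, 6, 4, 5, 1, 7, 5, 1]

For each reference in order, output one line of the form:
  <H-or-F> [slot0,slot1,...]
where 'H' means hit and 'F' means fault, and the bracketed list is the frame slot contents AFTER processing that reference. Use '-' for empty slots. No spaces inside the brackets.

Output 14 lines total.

F [1,-]
F [1,6]
F [2,6]
H [2,6]
F [2,5]
F [6,5]
H [6,5]
H [6,5]
F [6,4]
F [5,4]
F [5,1]
F [7,1]
F [7,5]
F [1,5]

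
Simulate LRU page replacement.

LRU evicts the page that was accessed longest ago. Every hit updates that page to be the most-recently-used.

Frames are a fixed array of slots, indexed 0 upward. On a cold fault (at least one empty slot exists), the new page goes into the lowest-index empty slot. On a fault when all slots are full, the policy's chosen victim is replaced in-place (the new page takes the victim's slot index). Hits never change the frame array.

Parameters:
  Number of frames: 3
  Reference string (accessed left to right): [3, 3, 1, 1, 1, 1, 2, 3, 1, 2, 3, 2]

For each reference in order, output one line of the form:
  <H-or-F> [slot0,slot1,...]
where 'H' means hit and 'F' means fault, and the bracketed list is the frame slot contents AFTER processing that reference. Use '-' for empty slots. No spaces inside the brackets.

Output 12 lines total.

F [3,-,-]
H [3,-,-]
F [3,1,-]
H [3,1,-]
H [3,1,-]
H [3,1,-]
F [3,1,2]
H [3,1,2]
H [3,1,2]
H [3,1,2]
H [3,1,2]
H [3,1,2]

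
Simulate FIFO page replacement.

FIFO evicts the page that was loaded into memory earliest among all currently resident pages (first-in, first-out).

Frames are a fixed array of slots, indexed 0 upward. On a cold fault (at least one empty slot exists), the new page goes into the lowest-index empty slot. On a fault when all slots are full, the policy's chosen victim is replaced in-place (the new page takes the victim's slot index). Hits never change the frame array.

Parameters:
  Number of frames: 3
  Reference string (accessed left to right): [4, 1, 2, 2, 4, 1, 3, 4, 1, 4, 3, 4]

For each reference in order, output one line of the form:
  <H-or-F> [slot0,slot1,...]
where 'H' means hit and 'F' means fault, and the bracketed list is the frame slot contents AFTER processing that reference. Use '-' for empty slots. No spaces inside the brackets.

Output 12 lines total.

F [4,-,-]
F [4,1,-]
F [4,1,2]
H [4,1,2]
H [4,1,2]
H [4,1,2]
F [3,1,2]
F [3,4,2]
F [3,4,1]
H [3,4,1]
H [3,4,1]
H [3,4,1]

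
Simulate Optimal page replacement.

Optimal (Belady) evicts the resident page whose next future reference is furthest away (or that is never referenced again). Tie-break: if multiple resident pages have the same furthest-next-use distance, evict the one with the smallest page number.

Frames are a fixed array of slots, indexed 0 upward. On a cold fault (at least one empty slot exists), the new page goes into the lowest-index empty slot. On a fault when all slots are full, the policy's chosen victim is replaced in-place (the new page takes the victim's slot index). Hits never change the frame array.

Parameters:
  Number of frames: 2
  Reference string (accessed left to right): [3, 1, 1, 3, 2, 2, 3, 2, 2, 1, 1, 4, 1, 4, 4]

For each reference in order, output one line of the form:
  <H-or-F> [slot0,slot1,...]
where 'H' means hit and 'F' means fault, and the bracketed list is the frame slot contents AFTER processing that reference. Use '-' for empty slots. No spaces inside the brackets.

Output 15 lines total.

F [3,-]
F [3,1]
H [3,1]
H [3,1]
F [3,2]
H [3,2]
H [3,2]
H [3,2]
H [3,2]
F [3,1]
H [3,1]
F [4,1]
H [4,1]
H [4,1]
H [4,1]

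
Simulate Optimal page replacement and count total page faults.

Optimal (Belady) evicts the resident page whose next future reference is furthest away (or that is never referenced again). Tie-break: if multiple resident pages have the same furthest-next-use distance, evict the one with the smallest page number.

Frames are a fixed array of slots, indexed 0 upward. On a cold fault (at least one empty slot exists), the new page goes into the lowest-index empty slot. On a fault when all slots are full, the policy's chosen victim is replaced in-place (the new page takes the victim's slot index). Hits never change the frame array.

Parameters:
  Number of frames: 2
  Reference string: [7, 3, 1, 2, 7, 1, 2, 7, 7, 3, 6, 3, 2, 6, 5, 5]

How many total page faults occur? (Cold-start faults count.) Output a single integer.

Step 0: ref 7 → FAULT, frames=[7,-]
Step 1: ref 3 → FAULT, frames=[7,3]
Step 2: ref 1 → FAULT (evict 3), frames=[7,1]
Step 3: ref 2 → FAULT (evict 1), frames=[7,2]
Step 4: ref 7 → HIT, frames=[7,2]
Step 5: ref 1 → FAULT (evict 7), frames=[1,2]
Step 6: ref 2 → HIT, frames=[1,2]
Step 7: ref 7 → FAULT (evict 1), frames=[7,2]
Step 8: ref 7 → HIT, frames=[7,2]
Step 9: ref 3 → FAULT (evict 7), frames=[3,2]
Step 10: ref 6 → FAULT (evict 2), frames=[3,6]
Step 11: ref 3 → HIT, frames=[3,6]
Step 12: ref 2 → FAULT (evict 3), frames=[2,6]
Step 13: ref 6 → HIT, frames=[2,6]
Step 14: ref 5 → FAULT (evict 2), frames=[5,6]
Step 15: ref 5 → HIT, frames=[5,6]
Total faults: 10

Answer: 10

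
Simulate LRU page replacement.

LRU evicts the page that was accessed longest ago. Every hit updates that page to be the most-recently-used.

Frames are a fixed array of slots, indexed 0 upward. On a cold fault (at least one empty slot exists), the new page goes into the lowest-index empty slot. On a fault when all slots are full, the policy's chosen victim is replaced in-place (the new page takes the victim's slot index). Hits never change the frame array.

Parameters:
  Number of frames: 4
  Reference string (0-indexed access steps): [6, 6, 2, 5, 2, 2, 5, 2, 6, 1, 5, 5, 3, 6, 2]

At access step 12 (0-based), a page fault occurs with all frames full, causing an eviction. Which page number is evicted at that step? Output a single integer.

Answer: 2

Derivation:
Step 0: ref 6 -> FAULT, frames=[6,-,-,-]
Step 1: ref 6 -> HIT, frames=[6,-,-,-]
Step 2: ref 2 -> FAULT, frames=[6,2,-,-]
Step 3: ref 5 -> FAULT, frames=[6,2,5,-]
Step 4: ref 2 -> HIT, frames=[6,2,5,-]
Step 5: ref 2 -> HIT, frames=[6,2,5,-]
Step 6: ref 5 -> HIT, frames=[6,2,5,-]
Step 7: ref 2 -> HIT, frames=[6,2,5,-]
Step 8: ref 6 -> HIT, frames=[6,2,5,-]
Step 9: ref 1 -> FAULT, frames=[6,2,5,1]
Step 10: ref 5 -> HIT, frames=[6,2,5,1]
Step 11: ref 5 -> HIT, frames=[6,2,5,1]
Step 12: ref 3 -> FAULT, evict 2, frames=[6,3,5,1]
At step 12: evicted page 2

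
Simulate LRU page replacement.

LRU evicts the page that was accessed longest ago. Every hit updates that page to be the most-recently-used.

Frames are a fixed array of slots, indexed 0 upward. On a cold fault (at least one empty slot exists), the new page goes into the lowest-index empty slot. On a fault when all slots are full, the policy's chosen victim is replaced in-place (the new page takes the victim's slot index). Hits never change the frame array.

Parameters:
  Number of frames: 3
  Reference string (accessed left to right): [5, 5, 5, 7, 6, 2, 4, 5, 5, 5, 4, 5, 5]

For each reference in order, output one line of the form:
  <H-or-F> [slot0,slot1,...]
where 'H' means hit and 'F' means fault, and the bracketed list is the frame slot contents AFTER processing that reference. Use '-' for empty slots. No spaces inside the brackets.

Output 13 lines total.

F [5,-,-]
H [5,-,-]
H [5,-,-]
F [5,7,-]
F [5,7,6]
F [2,7,6]
F [2,4,6]
F [2,4,5]
H [2,4,5]
H [2,4,5]
H [2,4,5]
H [2,4,5]
H [2,4,5]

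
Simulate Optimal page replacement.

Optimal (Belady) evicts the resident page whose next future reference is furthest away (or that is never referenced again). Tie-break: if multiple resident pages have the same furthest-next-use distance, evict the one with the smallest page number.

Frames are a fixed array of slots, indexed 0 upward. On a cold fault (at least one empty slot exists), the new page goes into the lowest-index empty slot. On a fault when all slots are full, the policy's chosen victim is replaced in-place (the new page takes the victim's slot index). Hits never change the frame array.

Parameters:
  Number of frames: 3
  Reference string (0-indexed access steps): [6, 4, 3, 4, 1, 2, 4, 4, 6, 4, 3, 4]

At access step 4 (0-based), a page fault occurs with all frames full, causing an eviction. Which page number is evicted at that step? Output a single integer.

Step 0: ref 6 -> FAULT, frames=[6,-,-]
Step 1: ref 4 -> FAULT, frames=[6,4,-]
Step 2: ref 3 -> FAULT, frames=[6,4,3]
Step 3: ref 4 -> HIT, frames=[6,4,3]
Step 4: ref 1 -> FAULT, evict 3, frames=[6,4,1]
At step 4: evicted page 3

Answer: 3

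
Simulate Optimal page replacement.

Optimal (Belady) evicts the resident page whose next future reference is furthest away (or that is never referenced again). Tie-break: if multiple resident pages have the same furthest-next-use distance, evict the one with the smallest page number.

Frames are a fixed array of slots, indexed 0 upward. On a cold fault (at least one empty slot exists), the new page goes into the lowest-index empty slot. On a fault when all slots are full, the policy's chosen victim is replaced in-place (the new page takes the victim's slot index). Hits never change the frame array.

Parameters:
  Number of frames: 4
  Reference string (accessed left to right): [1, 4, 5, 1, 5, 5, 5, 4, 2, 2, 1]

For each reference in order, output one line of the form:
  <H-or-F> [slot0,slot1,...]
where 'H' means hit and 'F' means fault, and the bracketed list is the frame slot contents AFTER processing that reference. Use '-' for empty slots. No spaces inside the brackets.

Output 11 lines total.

F [1,-,-,-]
F [1,4,-,-]
F [1,4,5,-]
H [1,4,5,-]
H [1,4,5,-]
H [1,4,5,-]
H [1,4,5,-]
H [1,4,5,-]
F [1,4,5,2]
H [1,4,5,2]
H [1,4,5,2]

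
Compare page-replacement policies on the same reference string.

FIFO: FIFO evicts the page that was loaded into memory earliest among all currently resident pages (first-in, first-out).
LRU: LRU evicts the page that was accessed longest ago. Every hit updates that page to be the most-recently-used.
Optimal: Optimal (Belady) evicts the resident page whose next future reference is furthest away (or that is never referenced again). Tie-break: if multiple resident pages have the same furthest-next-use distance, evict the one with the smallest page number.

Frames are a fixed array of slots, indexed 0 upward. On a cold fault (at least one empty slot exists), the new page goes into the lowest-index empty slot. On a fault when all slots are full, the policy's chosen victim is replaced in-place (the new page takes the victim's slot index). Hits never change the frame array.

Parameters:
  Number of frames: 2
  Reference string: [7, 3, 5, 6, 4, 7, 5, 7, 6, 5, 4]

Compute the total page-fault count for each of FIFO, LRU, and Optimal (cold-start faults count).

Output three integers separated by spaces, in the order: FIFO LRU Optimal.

--- FIFO ---
  step 0: ref 7 -> FAULT, frames=[7,-] (faults so far: 1)
  step 1: ref 3 -> FAULT, frames=[7,3] (faults so far: 2)
  step 2: ref 5 -> FAULT, evict 7, frames=[5,3] (faults so far: 3)
  step 3: ref 6 -> FAULT, evict 3, frames=[5,6] (faults so far: 4)
  step 4: ref 4 -> FAULT, evict 5, frames=[4,6] (faults so far: 5)
  step 5: ref 7 -> FAULT, evict 6, frames=[4,7] (faults so far: 6)
  step 6: ref 5 -> FAULT, evict 4, frames=[5,7] (faults so far: 7)
  step 7: ref 7 -> HIT, frames=[5,7] (faults so far: 7)
  step 8: ref 6 -> FAULT, evict 7, frames=[5,6] (faults so far: 8)
  step 9: ref 5 -> HIT, frames=[5,6] (faults so far: 8)
  step 10: ref 4 -> FAULT, evict 5, frames=[4,6] (faults so far: 9)
  FIFO total faults: 9
--- LRU ---
  step 0: ref 7 -> FAULT, frames=[7,-] (faults so far: 1)
  step 1: ref 3 -> FAULT, frames=[7,3] (faults so far: 2)
  step 2: ref 5 -> FAULT, evict 7, frames=[5,3] (faults so far: 3)
  step 3: ref 6 -> FAULT, evict 3, frames=[5,6] (faults so far: 4)
  step 4: ref 4 -> FAULT, evict 5, frames=[4,6] (faults so far: 5)
  step 5: ref 7 -> FAULT, evict 6, frames=[4,7] (faults so far: 6)
  step 6: ref 5 -> FAULT, evict 4, frames=[5,7] (faults so far: 7)
  step 7: ref 7 -> HIT, frames=[5,7] (faults so far: 7)
  step 8: ref 6 -> FAULT, evict 5, frames=[6,7] (faults so far: 8)
  step 9: ref 5 -> FAULT, evict 7, frames=[6,5] (faults so far: 9)
  step 10: ref 4 -> FAULT, evict 6, frames=[4,5] (faults so far: 10)
  LRU total faults: 10
--- Optimal ---
  step 0: ref 7 -> FAULT, frames=[7,-] (faults so far: 1)
  step 1: ref 3 -> FAULT, frames=[7,3] (faults so far: 2)
  step 2: ref 5 -> FAULT, evict 3, frames=[7,5] (faults so far: 3)
  step 3: ref 6 -> FAULT, evict 5, frames=[7,6] (faults so far: 4)
  step 4: ref 4 -> FAULT, evict 6, frames=[7,4] (faults so far: 5)
  step 5: ref 7 -> HIT, frames=[7,4] (faults so far: 5)
  step 6: ref 5 -> FAULT, evict 4, frames=[7,5] (faults so far: 6)
  step 7: ref 7 -> HIT, frames=[7,5] (faults so far: 6)
  step 8: ref 6 -> FAULT, evict 7, frames=[6,5] (faults so far: 7)
  step 9: ref 5 -> HIT, frames=[6,5] (faults so far: 7)
  step 10: ref 4 -> FAULT, evict 5, frames=[6,4] (faults so far: 8)
  Optimal total faults: 8

Answer: 9 10 8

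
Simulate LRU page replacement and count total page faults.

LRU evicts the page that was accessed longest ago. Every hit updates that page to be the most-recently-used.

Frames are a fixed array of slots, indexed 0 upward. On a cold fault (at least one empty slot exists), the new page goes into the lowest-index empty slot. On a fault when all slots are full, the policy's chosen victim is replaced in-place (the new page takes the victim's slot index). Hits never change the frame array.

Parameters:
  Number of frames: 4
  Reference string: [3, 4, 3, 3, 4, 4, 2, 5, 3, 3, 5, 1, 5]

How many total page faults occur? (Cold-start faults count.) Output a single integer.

Step 0: ref 3 → FAULT, frames=[3,-,-,-]
Step 1: ref 4 → FAULT, frames=[3,4,-,-]
Step 2: ref 3 → HIT, frames=[3,4,-,-]
Step 3: ref 3 → HIT, frames=[3,4,-,-]
Step 4: ref 4 → HIT, frames=[3,4,-,-]
Step 5: ref 4 → HIT, frames=[3,4,-,-]
Step 6: ref 2 → FAULT, frames=[3,4,2,-]
Step 7: ref 5 → FAULT, frames=[3,4,2,5]
Step 8: ref 3 → HIT, frames=[3,4,2,5]
Step 9: ref 3 → HIT, frames=[3,4,2,5]
Step 10: ref 5 → HIT, frames=[3,4,2,5]
Step 11: ref 1 → FAULT (evict 4), frames=[3,1,2,5]
Step 12: ref 5 → HIT, frames=[3,1,2,5]
Total faults: 5

Answer: 5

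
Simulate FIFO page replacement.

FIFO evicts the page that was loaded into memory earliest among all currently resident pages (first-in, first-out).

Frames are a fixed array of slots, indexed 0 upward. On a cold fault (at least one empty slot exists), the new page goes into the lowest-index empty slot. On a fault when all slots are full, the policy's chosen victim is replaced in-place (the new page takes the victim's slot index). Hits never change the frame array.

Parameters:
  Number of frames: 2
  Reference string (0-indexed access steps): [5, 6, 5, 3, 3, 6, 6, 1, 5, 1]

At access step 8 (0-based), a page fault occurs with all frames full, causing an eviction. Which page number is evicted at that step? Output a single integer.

Step 0: ref 5 -> FAULT, frames=[5,-]
Step 1: ref 6 -> FAULT, frames=[5,6]
Step 2: ref 5 -> HIT, frames=[5,6]
Step 3: ref 3 -> FAULT, evict 5, frames=[3,6]
Step 4: ref 3 -> HIT, frames=[3,6]
Step 5: ref 6 -> HIT, frames=[3,6]
Step 6: ref 6 -> HIT, frames=[3,6]
Step 7: ref 1 -> FAULT, evict 6, frames=[3,1]
Step 8: ref 5 -> FAULT, evict 3, frames=[5,1]
At step 8: evicted page 3

Answer: 3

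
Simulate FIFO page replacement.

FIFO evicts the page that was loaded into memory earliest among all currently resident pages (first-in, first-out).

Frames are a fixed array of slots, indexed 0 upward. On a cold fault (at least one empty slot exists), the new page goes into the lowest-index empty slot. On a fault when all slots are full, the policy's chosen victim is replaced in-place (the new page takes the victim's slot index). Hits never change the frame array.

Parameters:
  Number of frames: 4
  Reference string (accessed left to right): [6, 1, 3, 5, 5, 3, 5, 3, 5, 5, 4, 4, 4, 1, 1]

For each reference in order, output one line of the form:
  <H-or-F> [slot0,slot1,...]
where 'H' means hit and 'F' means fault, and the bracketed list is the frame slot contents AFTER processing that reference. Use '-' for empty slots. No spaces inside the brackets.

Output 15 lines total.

F [6,-,-,-]
F [6,1,-,-]
F [6,1,3,-]
F [6,1,3,5]
H [6,1,3,5]
H [6,1,3,5]
H [6,1,3,5]
H [6,1,3,5]
H [6,1,3,5]
H [6,1,3,5]
F [4,1,3,5]
H [4,1,3,5]
H [4,1,3,5]
H [4,1,3,5]
H [4,1,3,5]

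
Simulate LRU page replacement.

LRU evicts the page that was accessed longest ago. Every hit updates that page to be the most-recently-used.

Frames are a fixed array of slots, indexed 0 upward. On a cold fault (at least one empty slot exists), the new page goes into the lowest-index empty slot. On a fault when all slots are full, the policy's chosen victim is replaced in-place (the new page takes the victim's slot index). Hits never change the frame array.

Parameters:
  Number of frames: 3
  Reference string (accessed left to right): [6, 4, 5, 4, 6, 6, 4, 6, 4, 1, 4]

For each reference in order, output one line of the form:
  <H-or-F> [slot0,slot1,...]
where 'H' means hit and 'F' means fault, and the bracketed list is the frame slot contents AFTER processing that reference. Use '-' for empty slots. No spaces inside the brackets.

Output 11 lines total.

F [6,-,-]
F [6,4,-]
F [6,4,5]
H [6,4,5]
H [6,4,5]
H [6,4,5]
H [6,4,5]
H [6,4,5]
H [6,4,5]
F [6,4,1]
H [6,4,1]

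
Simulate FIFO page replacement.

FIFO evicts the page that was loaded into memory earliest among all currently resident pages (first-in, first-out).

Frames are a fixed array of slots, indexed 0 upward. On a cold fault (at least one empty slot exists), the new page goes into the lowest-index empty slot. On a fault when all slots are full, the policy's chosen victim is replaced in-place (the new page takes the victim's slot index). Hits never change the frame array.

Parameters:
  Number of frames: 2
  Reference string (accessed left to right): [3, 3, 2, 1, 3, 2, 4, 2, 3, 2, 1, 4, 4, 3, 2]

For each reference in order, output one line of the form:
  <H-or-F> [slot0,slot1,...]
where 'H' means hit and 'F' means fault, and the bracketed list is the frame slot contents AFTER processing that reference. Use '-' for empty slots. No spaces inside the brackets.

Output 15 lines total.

F [3,-]
H [3,-]
F [3,2]
F [1,2]
F [1,3]
F [2,3]
F [2,4]
H [2,4]
F [3,4]
F [3,2]
F [1,2]
F [1,4]
H [1,4]
F [3,4]
F [3,2]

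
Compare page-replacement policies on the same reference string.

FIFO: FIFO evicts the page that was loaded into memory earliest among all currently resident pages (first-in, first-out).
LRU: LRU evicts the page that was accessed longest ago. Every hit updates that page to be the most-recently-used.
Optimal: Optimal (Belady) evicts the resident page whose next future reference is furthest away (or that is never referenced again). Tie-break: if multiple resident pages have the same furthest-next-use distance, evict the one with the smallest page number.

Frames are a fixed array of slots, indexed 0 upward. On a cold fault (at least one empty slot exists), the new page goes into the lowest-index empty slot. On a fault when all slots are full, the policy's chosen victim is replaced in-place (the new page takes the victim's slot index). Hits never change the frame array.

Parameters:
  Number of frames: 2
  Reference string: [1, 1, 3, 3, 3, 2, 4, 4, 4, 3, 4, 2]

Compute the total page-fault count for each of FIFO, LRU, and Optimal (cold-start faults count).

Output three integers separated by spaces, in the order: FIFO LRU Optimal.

Answer: 6 6 5

Derivation:
--- FIFO ---
  step 0: ref 1 -> FAULT, frames=[1,-] (faults so far: 1)
  step 1: ref 1 -> HIT, frames=[1,-] (faults so far: 1)
  step 2: ref 3 -> FAULT, frames=[1,3] (faults so far: 2)
  step 3: ref 3 -> HIT, frames=[1,3] (faults so far: 2)
  step 4: ref 3 -> HIT, frames=[1,3] (faults so far: 2)
  step 5: ref 2 -> FAULT, evict 1, frames=[2,3] (faults so far: 3)
  step 6: ref 4 -> FAULT, evict 3, frames=[2,4] (faults so far: 4)
  step 7: ref 4 -> HIT, frames=[2,4] (faults so far: 4)
  step 8: ref 4 -> HIT, frames=[2,4] (faults so far: 4)
  step 9: ref 3 -> FAULT, evict 2, frames=[3,4] (faults so far: 5)
  step 10: ref 4 -> HIT, frames=[3,4] (faults so far: 5)
  step 11: ref 2 -> FAULT, evict 4, frames=[3,2] (faults so far: 6)
  FIFO total faults: 6
--- LRU ---
  step 0: ref 1 -> FAULT, frames=[1,-] (faults so far: 1)
  step 1: ref 1 -> HIT, frames=[1,-] (faults so far: 1)
  step 2: ref 3 -> FAULT, frames=[1,3] (faults so far: 2)
  step 3: ref 3 -> HIT, frames=[1,3] (faults so far: 2)
  step 4: ref 3 -> HIT, frames=[1,3] (faults so far: 2)
  step 5: ref 2 -> FAULT, evict 1, frames=[2,3] (faults so far: 3)
  step 6: ref 4 -> FAULT, evict 3, frames=[2,4] (faults so far: 4)
  step 7: ref 4 -> HIT, frames=[2,4] (faults so far: 4)
  step 8: ref 4 -> HIT, frames=[2,4] (faults so far: 4)
  step 9: ref 3 -> FAULT, evict 2, frames=[3,4] (faults so far: 5)
  step 10: ref 4 -> HIT, frames=[3,4] (faults so far: 5)
  step 11: ref 2 -> FAULT, evict 3, frames=[2,4] (faults so far: 6)
  LRU total faults: 6
--- Optimal ---
  step 0: ref 1 -> FAULT, frames=[1,-] (faults so far: 1)
  step 1: ref 1 -> HIT, frames=[1,-] (faults so far: 1)
  step 2: ref 3 -> FAULT, frames=[1,3] (faults so far: 2)
  step 3: ref 3 -> HIT, frames=[1,3] (faults so far: 2)
  step 4: ref 3 -> HIT, frames=[1,3] (faults so far: 2)
  step 5: ref 2 -> FAULT, evict 1, frames=[2,3] (faults so far: 3)
  step 6: ref 4 -> FAULT, evict 2, frames=[4,3] (faults so far: 4)
  step 7: ref 4 -> HIT, frames=[4,3] (faults so far: 4)
  step 8: ref 4 -> HIT, frames=[4,3] (faults so far: 4)
  step 9: ref 3 -> HIT, frames=[4,3] (faults so far: 4)
  step 10: ref 4 -> HIT, frames=[4,3] (faults so far: 4)
  step 11: ref 2 -> FAULT, evict 3, frames=[4,2] (faults so far: 5)
  Optimal total faults: 5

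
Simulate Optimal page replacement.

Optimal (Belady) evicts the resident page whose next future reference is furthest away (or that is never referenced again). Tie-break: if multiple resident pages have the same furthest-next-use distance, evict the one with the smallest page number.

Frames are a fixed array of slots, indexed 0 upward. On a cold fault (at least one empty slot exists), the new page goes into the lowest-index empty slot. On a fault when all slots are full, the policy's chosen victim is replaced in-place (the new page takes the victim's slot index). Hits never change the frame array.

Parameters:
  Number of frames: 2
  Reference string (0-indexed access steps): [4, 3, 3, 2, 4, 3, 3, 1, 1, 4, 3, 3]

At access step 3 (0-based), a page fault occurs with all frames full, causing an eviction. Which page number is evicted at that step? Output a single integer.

Answer: 3

Derivation:
Step 0: ref 4 -> FAULT, frames=[4,-]
Step 1: ref 3 -> FAULT, frames=[4,3]
Step 2: ref 3 -> HIT, frames=[4,3]
Step 3: ref 2 -> FAULT, evict 3, frames=[4,2]
At step 3: evicted page 3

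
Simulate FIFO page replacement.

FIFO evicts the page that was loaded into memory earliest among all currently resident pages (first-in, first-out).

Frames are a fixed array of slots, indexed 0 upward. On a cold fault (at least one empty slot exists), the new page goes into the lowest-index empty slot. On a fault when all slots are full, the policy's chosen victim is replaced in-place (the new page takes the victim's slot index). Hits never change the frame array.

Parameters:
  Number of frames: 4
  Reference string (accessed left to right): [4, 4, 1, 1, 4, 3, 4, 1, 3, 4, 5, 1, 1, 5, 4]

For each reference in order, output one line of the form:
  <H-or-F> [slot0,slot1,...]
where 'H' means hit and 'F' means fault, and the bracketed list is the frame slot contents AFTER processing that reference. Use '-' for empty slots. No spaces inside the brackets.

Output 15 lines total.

F [4,-,-,-]
H [4,-,-,-]
F [4,1,-,-]
H [4,1,-,-]
H [4,1,-,-]
F [4,1,3,-]
H [4,1,3,-]
H [4,1,3,-]
H [4,1,3,-]
H [4,1,3,-]
F [4,1,3,5]
H [4,1,3,5]
H [4,1,3,5]
H [4,1,3,5]
H [4,1,3,5]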